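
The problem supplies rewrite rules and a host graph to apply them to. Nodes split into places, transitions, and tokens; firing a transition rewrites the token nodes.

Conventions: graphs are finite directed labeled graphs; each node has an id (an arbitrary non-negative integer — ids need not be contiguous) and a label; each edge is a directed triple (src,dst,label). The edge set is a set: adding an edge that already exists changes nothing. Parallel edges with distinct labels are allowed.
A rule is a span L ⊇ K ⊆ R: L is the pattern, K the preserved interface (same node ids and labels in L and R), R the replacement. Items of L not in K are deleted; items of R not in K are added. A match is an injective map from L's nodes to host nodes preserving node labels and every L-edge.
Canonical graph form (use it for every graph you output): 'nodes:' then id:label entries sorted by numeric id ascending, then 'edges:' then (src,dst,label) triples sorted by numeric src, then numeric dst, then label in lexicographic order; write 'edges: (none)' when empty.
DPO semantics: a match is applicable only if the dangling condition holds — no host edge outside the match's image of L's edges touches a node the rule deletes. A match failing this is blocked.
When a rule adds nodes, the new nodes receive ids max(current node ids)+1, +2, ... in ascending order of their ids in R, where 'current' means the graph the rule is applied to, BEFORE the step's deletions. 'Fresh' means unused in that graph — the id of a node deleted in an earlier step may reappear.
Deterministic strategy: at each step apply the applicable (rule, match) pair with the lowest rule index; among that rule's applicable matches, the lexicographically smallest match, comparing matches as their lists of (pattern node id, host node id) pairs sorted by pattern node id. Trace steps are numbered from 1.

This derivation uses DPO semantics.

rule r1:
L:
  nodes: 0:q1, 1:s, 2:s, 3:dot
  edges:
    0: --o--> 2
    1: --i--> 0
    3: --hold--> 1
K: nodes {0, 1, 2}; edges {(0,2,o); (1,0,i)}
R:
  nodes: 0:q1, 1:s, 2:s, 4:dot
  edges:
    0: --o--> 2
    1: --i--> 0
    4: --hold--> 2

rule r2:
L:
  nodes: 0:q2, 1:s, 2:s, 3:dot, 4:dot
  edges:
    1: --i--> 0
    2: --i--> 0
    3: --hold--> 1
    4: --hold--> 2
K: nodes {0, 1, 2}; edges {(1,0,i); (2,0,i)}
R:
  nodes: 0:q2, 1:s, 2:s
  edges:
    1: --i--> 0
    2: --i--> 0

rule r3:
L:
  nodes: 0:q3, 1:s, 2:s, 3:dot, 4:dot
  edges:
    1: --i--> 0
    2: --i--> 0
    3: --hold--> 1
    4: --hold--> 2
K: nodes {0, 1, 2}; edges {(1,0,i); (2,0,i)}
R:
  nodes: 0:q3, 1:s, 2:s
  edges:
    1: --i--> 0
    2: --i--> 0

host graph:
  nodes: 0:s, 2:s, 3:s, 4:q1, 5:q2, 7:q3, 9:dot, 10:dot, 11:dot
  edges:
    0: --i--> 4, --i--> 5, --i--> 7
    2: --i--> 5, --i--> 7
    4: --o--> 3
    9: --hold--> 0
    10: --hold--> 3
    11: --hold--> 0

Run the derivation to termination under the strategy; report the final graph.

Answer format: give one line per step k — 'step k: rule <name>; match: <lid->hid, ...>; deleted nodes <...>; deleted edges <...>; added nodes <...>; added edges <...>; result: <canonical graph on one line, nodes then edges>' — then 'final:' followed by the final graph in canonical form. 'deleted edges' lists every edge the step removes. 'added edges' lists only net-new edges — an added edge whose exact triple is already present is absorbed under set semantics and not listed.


step 1: rule r1; match: 0->4, 1->0, 2->3, 3->9; deleted nodes 9; deleted edges (9,0,hold); added nodes 12; added edges (12,3,hold); result: nodes: 0:s, 2:s, 3:s, 4:q1, 5:q2, 7:q3, 10:dot, 11:dot, 12:dot edges: (0,4,i); (0,5,i); (0,7,i); (2,5,i); (2,7,i); (4,3,o); (10,3,hold); (11,0,hold); (12,3,hold)
step 2: rule r1; match: 0->4, 1->0, 2->3, 3->11; deleted nodes 11; deleted edges (11,0,hold); added nodes 13; added edges (13,3,hold); result: nodes: 0:s, 2:s, 3:s, 4:q1, 5:q2, 7:q3, 10:dot, 12:dot, 13:dot edges: (0,4,i); (0,5,i); (0,7,i); (2,5,i); (2,7,i); (4,3,o); (10,3,hold); (12,3,hold); (13,3,hold)
final:
nodes: 0:s, 2:s, 3:s, 4:q1, 5:q2, 7:q3, 10:dot, 12:dot, 13:dot
edges: (0,4,i); (0,5,i); (0,7,i); (2,5,i); (2,7,i); (4,3,o); (10,3,hold); (12,3,hold); (13,3,hold)


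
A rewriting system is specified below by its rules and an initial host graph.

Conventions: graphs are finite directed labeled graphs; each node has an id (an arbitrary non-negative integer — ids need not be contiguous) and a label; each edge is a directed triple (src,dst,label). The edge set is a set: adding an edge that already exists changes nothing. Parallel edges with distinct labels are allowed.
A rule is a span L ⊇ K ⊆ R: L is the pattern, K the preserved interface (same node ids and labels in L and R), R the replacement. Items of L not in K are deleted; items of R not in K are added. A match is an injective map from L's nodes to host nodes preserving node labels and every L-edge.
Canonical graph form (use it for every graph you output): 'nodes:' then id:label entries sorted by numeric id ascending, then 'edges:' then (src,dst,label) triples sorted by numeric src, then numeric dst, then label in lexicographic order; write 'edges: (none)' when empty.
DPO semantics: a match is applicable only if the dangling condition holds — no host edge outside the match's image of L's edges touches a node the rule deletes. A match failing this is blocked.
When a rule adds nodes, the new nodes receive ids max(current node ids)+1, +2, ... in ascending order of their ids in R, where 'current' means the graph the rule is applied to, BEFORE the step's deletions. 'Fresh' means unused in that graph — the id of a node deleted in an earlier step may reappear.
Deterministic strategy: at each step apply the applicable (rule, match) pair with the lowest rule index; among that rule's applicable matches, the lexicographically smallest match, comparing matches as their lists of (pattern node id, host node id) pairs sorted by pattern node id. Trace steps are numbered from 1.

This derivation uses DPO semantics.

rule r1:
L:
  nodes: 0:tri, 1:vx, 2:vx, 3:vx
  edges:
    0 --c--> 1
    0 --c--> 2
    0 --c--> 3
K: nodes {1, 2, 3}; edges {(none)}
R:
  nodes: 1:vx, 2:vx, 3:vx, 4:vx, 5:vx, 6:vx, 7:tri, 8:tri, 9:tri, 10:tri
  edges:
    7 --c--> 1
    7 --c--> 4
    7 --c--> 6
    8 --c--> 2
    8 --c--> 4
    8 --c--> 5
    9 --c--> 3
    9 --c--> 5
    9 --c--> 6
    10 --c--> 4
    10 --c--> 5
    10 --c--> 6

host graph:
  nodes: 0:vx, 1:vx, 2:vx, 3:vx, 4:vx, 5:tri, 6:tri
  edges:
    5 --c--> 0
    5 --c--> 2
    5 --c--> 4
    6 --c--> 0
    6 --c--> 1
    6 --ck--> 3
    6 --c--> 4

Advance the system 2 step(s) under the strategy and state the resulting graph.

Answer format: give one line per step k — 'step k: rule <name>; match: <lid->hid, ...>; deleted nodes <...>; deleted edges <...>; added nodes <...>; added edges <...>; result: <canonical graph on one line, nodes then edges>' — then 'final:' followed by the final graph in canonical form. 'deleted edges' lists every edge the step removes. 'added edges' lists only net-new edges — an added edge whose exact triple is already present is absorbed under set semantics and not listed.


step 1: rule r1; match: 0->5, 1->0, 2->2, 3->4; deleted nodes 5; deleted edges (5,0,c); (5,2,c); (5,4,c); added nodes 7, 8, 9, 10, 11, 12, 13; added edges (10,0,c); (10,7,c); (10,9,c); (11,2,c); (11,7,c); (11,8,c); (12,4,c); (12,8,c); (12,9,c); (13,7,c); (13,8,c); (13,9,c); result: nodes: 0:vx, 1:vx, 2:vx, 3:vx, 4:vx, 6:tri, 7:vx, 8:vx, 9:vx, 10:tri, 11:tri, 12:tri, 13:tri edges: (6,0,c); (6,1,c); (6,3,ck); (6,4,c); (10,0,c); (10,7,c); (10,9,c); (11,2,c); (11,7,c); (11,8,c); (12,4,c); (12,8,c); (12,9,c); (13,7,c); (13,8,c); (13,9,c)
step 2: rule r1; match: 0->10, 1->0, 2->7, 3->9; deleted nodes 10; deleted edges (10,0,c); (10,7,c); (10,9,c); added nodes 14, 15, 16, 17, 18, 19, 20; added edges (17,0,c); (17,14,c); (17,16,c); (18,7,c); (18,14,c); (18,15,c); (19,9,c); (19,15,c); (19,16,c); (20,14,c); (20,15,c); (20,16,c); result: nodes: 0:vx, 1:vx, 2:vx, 3:vx, 4:vx, 6:tri, 7:vx, 8:vx, 9:vx, 11:tri, 12:tri, 13:tri, 14:vx, 15:vx, 16:vx, 17:tri, 18:tri, 19:tri, 20:tri edges: (6,0,c); (6,1,c); (6,3,ck); (6,4,c); (11,2,c); (11,7,c); (11,8,c); (12,4,c); (12,8,c); (12,9,c); (13,7,c); (13,8,c); (13,9,c); (17,0,c); (17,14,c); (17,16,c); (18,7,c); (18,14,c); (18,15,c); (19,9,c); (19,15,c); (19,16,c); (20,14,c); (20,15,c); (20,16,c)
final:
nodes: 0:vx, 1:vx, 2:vx, 3:vx, 4:vx, 6:tri, 7:vx, 8:vx, 9:vx, 11:tri, 12:tri, 13:tri, 14:vx, 15:vx, 16:vx, 17:tri, 18:tri, 19:tri, 20:tri
edges: (6,0,c); (6,1,c); (6,3,ck); (6,4,c); (11,2,c); (11,7,c); (11,8,c); (12,4,c); (12,8,c); (12,9,c); (13,7,c); (13,8,c); (13,9,c); (17,0,c); (17,14,c); (17,16,c); (18,7,c); (18,14,c); (18,15,c); (19,9,c); (19,15,c); (19,16,c); (20,14,c); (20,15,c); (20,16,c)


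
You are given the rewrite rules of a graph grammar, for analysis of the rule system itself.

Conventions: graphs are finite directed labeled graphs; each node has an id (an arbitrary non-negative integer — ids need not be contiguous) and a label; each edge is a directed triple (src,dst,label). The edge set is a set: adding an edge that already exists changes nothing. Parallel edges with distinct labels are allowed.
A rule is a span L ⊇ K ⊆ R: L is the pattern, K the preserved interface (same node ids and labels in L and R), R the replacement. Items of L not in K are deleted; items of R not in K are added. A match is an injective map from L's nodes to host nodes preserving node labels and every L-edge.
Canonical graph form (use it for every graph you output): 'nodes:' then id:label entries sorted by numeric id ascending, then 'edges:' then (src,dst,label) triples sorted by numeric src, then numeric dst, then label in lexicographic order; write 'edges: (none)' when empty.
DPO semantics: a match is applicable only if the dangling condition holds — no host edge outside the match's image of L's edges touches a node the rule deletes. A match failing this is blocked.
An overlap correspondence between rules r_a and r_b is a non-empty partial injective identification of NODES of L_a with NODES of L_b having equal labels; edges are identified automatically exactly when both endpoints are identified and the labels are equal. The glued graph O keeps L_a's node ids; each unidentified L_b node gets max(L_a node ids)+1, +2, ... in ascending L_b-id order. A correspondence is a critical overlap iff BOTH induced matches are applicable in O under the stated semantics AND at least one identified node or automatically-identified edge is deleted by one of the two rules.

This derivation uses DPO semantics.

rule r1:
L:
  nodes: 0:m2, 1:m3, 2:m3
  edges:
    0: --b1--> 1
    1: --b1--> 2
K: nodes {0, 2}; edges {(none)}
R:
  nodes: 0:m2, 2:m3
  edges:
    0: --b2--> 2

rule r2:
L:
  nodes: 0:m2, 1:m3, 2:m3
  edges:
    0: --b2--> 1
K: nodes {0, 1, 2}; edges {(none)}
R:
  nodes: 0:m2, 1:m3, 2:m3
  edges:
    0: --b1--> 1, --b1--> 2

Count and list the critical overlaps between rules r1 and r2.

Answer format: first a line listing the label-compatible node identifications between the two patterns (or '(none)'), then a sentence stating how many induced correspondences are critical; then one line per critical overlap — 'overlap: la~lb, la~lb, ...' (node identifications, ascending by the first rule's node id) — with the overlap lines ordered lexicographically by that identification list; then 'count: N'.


label-compatible node identifications between L(r1) and L(r2): 0~0, 1~1, 1~2, 2~1, 2~2
4 of the induced correspondences are critical overlaps of r1 and r2.
overlap: 0~0, 1~2
overlap: 0~0, 1~2, 2~1
overlap: 1~2
overlap: 1~2, 2~1
count: 4


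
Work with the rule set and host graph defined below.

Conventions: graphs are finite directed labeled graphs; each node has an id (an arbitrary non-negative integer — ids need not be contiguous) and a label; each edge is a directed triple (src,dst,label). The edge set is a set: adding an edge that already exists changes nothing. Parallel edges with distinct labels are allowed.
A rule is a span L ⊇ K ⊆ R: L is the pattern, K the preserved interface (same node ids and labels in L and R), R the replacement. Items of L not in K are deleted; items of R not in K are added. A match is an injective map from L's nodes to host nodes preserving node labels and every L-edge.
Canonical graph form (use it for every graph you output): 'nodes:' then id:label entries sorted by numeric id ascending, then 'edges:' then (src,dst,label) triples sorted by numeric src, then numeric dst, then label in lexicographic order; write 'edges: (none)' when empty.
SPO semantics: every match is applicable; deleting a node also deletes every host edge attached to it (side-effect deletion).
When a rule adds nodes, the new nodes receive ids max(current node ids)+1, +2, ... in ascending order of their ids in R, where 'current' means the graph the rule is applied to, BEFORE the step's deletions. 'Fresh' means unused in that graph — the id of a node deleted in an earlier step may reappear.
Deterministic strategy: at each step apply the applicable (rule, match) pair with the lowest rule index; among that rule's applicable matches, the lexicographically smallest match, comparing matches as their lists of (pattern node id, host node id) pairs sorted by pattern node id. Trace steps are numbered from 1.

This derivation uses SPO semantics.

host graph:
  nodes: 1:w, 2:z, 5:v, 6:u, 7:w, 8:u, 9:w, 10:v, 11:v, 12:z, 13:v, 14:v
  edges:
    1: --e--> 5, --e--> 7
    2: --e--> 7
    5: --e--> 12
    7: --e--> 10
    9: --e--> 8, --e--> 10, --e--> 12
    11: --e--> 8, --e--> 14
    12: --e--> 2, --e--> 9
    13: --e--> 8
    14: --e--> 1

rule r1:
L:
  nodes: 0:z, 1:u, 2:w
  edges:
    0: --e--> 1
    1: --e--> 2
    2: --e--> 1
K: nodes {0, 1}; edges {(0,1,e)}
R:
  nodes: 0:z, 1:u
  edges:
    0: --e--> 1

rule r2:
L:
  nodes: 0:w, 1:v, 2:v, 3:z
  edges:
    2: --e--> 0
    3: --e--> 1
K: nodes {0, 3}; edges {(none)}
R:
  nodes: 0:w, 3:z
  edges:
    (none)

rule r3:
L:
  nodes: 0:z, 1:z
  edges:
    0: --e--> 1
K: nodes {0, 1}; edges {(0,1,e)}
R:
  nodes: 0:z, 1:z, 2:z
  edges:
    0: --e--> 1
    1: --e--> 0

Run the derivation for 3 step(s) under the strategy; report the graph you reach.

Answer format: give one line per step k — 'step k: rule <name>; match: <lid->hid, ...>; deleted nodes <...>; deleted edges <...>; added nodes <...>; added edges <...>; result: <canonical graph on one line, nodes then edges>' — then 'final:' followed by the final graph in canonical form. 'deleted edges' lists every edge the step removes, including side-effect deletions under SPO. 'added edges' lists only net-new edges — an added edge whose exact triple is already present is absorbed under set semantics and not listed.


step 1: rule r3; match: 0->12, 1->2; deleted nodes (none); deleted edges (none); added nodes 15; added edges (2,12,e); result: nodes: 1:w, 2:z, 5:v, 6:u, 7:w, 8:u, 9:w, 10:v, 11:v, 12:z, 13:v, 14:v, 15:z edges: (1,5,e); (1,7,e); (2,7,e); (2,12,e); (5,12,e); (7,10,e); (9,8,e); (9,10,e); (9,12,e); (11,8,e); (11,14,e); (12,2,e); (12,9,e); (13,8,e); (14,1,e)
step 2: rule r3; match: 0->2, 1->12; deleted nodes (none); deleted edges (none); added nodes 16; added edges (none); result: nodes: 1:w, 2:z, 5:v, 6:u, 7:w, 8:u, 9:w, 10:v, 11:v, 12:z, 13:v, 14:v, 15:z, 16:z edges: (1,5,e); (1,7,e); (2,7,e); (2,12,e); (5,12,e); (7,10,e); (9,8,e); (9,10,e); (9,12,e); (11,8,e); (11,14,e); (12,2,e); (12,9,e); (13,8,e); (14,1,e)
step 3: rule r3; match: 0->2, 1->12; deleted nodes (none); deleted edges (none); added nodes 17; added edges (none); result: nodes: 1:w, 2:z, 5:v, 6:u, 7:w, 8:u, 9:w, 10:v, 11:v, 12:z, 13:v, 14:v, 15:z, 16:z, 17:z edges: (1,5,e); (1,7,e); (2,7,e); (2,12,e); (5,12,e); (7,10,e); (9,8,e); (9,10,e); (9,12,e); (11,8,e); (11,14,e); (12,2,e); (12,9,e); (13,8,e); (14,1,e)
final:
nodes: 1:w, 2:z, 5:v, 6:u, 7:w, 8:u, 9:w, 10:v, 11:v, 12:z, 13:v, 14:v, 15:z, 16:z, 17:z
edges: (1,5,e); (1,7,e); (2,7,e); (2,12,e); (5,12,e); (7,10,e); (9,8,e); (9,10,e); (9,12,e); (11,8,e); (11,14,e); (12,2,e); (12,9,e); (13,8,e); (14,1,e)


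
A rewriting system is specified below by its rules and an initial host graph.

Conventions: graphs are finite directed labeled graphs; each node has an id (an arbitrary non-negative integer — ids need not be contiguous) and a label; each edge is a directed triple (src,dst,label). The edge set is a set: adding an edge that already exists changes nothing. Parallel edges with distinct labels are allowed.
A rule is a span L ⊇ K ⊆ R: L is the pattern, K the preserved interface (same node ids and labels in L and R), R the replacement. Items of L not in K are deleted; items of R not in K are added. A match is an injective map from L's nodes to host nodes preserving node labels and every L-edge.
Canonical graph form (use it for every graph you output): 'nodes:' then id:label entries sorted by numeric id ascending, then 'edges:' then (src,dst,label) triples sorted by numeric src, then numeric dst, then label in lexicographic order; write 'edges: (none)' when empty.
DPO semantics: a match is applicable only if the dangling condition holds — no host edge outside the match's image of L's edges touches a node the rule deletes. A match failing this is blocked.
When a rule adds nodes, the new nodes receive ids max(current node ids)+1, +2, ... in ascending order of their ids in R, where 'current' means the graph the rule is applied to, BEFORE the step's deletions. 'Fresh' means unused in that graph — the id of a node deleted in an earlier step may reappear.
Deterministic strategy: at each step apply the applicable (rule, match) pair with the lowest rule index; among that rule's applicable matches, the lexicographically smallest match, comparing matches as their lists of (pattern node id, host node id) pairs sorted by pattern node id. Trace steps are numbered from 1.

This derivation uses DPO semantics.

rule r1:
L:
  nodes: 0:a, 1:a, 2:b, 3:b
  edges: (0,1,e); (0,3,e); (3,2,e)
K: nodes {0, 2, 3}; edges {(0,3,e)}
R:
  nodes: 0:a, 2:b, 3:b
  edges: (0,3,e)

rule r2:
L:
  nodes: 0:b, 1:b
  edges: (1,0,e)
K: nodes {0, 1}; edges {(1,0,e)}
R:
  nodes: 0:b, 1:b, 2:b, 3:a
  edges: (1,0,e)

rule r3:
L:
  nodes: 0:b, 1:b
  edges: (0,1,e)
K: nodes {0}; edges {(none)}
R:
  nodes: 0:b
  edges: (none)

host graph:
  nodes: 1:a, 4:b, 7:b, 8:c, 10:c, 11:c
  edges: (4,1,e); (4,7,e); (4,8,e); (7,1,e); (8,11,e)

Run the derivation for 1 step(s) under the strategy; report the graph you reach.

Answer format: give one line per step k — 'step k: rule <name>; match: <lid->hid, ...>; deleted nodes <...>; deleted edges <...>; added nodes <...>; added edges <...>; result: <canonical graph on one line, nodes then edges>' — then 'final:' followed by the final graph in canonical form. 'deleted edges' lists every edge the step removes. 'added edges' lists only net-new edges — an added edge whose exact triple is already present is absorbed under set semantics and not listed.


step 1: rule r2; match: 0->7, 1->4; deleted nodes (none); deleted edges (none); added nodes 12, 13; added edges (none); result: nodes: 1:a, 4:b, 7:b, 8:c, 10:c, 11:c, 12:b, 13:a edges: (4,1,e); (4,7,e); (4,8,e); (7,1,e); (8,11,e)
final:
nodes: 1:a, 4:b, 7:b, 8:c, 10:c, 11:c, 12:b, 13:a
edges: (4,1,e); (4,7,e); (4,8,e); (7,1,e); (8,11,e)


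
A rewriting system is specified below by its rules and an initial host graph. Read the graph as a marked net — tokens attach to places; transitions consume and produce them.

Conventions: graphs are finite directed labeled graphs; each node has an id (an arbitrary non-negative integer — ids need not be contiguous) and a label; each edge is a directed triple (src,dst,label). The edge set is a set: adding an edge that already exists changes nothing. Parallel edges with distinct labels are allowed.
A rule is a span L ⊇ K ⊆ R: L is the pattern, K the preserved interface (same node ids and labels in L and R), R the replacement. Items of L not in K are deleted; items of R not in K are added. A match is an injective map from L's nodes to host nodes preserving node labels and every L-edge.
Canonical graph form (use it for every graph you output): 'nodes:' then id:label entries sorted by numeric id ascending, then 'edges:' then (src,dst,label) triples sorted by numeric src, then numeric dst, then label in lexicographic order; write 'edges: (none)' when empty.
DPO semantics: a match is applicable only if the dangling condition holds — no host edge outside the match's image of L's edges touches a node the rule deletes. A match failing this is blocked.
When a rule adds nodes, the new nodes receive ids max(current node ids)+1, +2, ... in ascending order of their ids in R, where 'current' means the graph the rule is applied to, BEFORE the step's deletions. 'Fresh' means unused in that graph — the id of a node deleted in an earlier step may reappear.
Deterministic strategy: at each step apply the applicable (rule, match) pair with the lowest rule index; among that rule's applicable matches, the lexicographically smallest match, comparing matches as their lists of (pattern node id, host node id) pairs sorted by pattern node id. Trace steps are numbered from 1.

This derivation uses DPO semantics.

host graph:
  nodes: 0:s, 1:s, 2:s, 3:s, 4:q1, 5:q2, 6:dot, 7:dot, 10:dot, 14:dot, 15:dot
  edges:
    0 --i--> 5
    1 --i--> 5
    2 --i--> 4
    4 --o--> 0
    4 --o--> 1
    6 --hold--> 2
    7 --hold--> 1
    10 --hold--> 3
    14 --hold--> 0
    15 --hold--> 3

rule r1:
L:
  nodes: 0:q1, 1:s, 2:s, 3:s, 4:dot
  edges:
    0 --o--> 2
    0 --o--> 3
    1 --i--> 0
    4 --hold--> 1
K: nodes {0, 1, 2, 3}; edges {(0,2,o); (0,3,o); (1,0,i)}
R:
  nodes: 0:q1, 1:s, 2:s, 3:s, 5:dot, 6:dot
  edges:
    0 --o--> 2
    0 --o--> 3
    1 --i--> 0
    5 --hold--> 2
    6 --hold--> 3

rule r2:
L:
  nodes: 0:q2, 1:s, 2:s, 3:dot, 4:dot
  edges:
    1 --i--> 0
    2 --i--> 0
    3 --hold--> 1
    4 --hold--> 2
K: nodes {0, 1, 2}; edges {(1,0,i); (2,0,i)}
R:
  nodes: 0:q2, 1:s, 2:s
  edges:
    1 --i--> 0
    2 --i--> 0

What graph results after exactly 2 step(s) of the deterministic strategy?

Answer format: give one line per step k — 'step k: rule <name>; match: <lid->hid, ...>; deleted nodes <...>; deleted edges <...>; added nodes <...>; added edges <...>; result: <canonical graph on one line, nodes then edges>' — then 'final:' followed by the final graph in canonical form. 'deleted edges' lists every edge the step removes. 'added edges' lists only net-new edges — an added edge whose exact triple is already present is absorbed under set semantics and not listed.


step 1: rule r1; match: 0->4, 1->2, 2->0, 3->1, 4->6; deleted nodes 6; deleted edges (6,2,hold); added nodes 16, 17; added edges (16,0,hold); (17,1,hold); result: nodes: 0:s, 1:s, 2:s, 3:s, 4:q1, 5:q2, 7:dot, 10:dot, 14:dot, 15:dot, 16:dot, 17:dot edges: (0,5,i); (1,5,i); (2,4,i); (4,0,o); (4,1,o); (7,1,hold); (10,3,hold); (14,0,hold); (15,3,hold); (16,0,hold); (17,1,hold)
step 2: rule r2; match: 0->5, 1->0, 2->1, 3->14, 4->7; deleted nodes 7, 14; deleted edges (7,1,hold); (14,0,hold); added nodes (none); added edges (none); result: nodes: 0:s, 1:s, 2:s, 3:s, 4:q1, 5:q2, 10:dot, 15:dot, 16:dot, 17:dot edges: (0,5,i); (1,5,i); (2,4,i); (4,0,o); (4,1,o); (10,3,hold); (15,3,hold); (16,0,hold); (17,1,hold)
final:
nodes: 0:s, 1:s, 2:s, 3:s, 4:q1, 5:q2, 10:dot, 15:dot, 16:dot, 17:dot
edges: (0,5,i); (1,5,i); (2,4,i); (4,0,o); (4,1,o); (10,3,hold); (15,3,hold); (16,0,hold); (17,1,hold)


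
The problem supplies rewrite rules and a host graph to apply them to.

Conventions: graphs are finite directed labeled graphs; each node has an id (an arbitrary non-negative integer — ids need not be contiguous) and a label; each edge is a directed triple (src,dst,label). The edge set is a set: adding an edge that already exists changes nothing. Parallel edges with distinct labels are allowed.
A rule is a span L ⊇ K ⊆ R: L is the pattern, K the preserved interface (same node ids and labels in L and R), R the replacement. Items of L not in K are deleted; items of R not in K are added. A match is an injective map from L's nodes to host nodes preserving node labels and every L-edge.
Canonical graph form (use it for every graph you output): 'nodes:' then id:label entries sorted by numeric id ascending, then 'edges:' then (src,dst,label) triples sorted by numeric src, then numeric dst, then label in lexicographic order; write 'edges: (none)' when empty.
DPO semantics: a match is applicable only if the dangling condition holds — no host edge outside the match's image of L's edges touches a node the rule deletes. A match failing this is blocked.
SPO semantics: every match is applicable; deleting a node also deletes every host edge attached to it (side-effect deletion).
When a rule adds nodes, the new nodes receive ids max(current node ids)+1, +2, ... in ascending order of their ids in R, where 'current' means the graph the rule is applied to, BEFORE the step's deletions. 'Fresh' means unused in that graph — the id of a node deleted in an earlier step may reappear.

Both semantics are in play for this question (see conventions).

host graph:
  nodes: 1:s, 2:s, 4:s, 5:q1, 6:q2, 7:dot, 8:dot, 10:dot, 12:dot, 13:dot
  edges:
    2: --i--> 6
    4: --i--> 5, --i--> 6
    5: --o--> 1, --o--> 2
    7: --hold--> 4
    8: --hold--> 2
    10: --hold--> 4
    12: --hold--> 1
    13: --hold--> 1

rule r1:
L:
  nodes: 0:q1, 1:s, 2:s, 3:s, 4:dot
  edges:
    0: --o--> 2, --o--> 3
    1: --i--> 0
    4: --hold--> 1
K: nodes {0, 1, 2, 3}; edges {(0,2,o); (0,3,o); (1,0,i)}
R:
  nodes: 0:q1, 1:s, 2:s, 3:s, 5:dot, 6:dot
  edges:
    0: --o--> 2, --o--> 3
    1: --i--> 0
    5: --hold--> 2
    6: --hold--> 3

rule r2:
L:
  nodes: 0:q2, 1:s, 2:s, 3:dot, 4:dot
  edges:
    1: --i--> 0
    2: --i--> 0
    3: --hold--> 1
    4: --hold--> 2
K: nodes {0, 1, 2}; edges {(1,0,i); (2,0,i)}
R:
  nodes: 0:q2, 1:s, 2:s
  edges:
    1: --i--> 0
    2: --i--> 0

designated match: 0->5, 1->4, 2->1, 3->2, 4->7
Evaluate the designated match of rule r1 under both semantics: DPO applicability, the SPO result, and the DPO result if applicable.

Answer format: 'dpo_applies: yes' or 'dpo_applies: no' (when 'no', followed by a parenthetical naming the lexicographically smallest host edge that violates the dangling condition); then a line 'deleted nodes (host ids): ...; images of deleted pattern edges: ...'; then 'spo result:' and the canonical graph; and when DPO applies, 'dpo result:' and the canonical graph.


dpo_applies: yes
deleted nodes (host ids): 7; images of deleted pattern edges: (7,4,hold)
spo result:
nodes: 1:s, 2:s, 4:s, 5:q1, 6:q2, 8:dot, 10:dot, 12:dot, 13:dot, 14:dot, 15:dot
edges: (2,6,i); (4,5,i); (4,6,i); (5,1,o); (5,2,o); (8,2,hold); (10,4,hold); (12,1,hold); (13,1,hold); (14,1,hold); (15,2,hold)
dpo result:
nodes: 1:s, 2:s, 4:s, 5:q1, 6:q2, 8:dot, 10:dot, 12:dot, 13:dot, 14:dot, 15:dot
edges: (2,6,i); (4,5,i); (4,6,i); (5,1,o); (5,2,o); (8,2,hold); (10,4,hold); (12,1,hold); (13,1,hold); (14,1,hold); (15,2,hold)


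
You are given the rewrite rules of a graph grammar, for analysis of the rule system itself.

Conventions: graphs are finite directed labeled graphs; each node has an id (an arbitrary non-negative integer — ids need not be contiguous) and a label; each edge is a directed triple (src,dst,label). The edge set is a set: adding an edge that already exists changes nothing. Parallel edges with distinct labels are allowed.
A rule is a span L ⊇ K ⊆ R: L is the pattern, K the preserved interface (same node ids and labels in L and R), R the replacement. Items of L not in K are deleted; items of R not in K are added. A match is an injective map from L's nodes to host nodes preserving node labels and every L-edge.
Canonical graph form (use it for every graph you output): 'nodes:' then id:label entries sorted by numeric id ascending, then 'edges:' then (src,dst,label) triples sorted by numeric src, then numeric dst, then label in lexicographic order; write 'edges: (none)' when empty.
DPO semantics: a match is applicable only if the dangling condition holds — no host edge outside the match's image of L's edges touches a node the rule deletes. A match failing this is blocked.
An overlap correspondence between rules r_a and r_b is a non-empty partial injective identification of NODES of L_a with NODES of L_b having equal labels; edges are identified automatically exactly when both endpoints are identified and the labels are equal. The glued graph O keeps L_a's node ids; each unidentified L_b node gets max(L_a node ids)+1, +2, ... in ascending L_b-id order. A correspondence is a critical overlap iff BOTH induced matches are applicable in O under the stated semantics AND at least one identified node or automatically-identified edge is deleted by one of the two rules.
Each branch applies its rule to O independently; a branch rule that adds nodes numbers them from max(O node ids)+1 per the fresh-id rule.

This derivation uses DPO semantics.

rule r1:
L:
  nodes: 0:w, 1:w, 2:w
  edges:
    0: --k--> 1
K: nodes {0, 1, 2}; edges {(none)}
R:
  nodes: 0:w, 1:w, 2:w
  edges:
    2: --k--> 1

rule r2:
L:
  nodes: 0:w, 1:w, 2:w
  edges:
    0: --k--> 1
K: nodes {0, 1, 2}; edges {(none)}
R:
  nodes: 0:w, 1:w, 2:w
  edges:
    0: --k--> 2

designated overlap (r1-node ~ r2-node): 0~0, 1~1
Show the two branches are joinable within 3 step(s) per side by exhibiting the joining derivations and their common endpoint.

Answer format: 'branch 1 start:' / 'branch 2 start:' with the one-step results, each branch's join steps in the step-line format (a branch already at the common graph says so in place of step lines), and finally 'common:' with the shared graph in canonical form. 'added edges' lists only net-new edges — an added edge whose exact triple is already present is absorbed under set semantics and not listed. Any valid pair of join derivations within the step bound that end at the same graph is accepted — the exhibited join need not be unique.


branch 1 start:
nodes: 0:w, 1:w, 2:w, 3:w
edges: (2,1,k)
branch 2 start:
nodes: 0:w, 1:w, 2:w, 3:w
edges: (0,3,k)
branch 1 step 1: rule r1; match: 0->2, 1->1, 2->0; deleted nodes (none); deleted edges (2,1,k); added nodes (none); added edges (0,1,k); result: nodes: 0:w, 1:w, 2:w, 3:w edges: (0,1,k)
branch 2 step 1: rule r2; match: 0->0, 1->3, 2->1; deleted nodes (none); deleted edges (0,3,k); added nodes (none); added edges (0,1,k); result: nodes: 0:w, 1:w, 2:w, 3:w edges: (0,1,k)
common:
nodes: 0:w, 1:w, 2:w, 3:w
edges: (0,1,k)


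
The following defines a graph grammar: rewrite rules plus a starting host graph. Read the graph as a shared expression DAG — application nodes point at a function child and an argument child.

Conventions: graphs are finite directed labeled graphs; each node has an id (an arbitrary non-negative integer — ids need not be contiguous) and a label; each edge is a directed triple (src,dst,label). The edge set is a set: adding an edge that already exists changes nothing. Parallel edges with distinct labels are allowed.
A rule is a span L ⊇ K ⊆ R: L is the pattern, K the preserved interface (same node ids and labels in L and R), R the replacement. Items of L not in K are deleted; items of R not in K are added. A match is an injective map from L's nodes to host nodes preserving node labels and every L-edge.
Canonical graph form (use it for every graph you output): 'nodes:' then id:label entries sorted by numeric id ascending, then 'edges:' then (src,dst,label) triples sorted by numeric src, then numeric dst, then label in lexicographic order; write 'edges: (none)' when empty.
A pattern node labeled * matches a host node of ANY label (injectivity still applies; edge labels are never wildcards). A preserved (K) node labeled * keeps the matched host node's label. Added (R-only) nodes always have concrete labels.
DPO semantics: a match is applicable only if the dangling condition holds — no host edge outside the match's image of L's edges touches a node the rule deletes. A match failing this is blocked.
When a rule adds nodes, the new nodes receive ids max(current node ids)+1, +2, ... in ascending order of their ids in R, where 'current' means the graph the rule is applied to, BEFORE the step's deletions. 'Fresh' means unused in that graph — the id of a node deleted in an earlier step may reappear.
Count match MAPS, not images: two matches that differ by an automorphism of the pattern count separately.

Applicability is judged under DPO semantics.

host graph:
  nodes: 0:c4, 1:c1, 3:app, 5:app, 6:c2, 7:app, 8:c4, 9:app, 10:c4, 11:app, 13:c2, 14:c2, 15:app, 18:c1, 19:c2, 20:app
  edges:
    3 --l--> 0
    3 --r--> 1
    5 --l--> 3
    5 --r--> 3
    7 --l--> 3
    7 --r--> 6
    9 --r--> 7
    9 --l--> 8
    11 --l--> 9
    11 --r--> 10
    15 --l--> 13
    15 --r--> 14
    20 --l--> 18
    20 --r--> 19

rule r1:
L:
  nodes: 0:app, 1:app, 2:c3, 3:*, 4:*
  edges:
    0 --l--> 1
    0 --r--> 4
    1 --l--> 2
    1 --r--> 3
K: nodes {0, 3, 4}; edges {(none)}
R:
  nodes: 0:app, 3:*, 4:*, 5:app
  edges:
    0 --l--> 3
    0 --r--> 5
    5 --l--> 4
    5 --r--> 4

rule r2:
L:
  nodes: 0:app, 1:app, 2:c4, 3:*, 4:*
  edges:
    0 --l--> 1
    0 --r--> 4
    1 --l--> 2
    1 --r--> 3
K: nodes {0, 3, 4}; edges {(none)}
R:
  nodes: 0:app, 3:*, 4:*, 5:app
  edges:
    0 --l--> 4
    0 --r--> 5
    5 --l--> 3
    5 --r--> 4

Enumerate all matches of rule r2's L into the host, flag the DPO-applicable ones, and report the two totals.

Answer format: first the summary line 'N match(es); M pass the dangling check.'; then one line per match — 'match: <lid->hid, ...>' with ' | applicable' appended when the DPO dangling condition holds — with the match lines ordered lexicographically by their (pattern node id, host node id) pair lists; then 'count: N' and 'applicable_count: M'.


2 match(es); 1 pass the dangling check.
match: 0->7, 1->3, 2->0, 3->1, 4->6
match: 0->11, 1->9, 2->8, 3->7, 4->10 | applicable
count: 2
applicable_count: 1


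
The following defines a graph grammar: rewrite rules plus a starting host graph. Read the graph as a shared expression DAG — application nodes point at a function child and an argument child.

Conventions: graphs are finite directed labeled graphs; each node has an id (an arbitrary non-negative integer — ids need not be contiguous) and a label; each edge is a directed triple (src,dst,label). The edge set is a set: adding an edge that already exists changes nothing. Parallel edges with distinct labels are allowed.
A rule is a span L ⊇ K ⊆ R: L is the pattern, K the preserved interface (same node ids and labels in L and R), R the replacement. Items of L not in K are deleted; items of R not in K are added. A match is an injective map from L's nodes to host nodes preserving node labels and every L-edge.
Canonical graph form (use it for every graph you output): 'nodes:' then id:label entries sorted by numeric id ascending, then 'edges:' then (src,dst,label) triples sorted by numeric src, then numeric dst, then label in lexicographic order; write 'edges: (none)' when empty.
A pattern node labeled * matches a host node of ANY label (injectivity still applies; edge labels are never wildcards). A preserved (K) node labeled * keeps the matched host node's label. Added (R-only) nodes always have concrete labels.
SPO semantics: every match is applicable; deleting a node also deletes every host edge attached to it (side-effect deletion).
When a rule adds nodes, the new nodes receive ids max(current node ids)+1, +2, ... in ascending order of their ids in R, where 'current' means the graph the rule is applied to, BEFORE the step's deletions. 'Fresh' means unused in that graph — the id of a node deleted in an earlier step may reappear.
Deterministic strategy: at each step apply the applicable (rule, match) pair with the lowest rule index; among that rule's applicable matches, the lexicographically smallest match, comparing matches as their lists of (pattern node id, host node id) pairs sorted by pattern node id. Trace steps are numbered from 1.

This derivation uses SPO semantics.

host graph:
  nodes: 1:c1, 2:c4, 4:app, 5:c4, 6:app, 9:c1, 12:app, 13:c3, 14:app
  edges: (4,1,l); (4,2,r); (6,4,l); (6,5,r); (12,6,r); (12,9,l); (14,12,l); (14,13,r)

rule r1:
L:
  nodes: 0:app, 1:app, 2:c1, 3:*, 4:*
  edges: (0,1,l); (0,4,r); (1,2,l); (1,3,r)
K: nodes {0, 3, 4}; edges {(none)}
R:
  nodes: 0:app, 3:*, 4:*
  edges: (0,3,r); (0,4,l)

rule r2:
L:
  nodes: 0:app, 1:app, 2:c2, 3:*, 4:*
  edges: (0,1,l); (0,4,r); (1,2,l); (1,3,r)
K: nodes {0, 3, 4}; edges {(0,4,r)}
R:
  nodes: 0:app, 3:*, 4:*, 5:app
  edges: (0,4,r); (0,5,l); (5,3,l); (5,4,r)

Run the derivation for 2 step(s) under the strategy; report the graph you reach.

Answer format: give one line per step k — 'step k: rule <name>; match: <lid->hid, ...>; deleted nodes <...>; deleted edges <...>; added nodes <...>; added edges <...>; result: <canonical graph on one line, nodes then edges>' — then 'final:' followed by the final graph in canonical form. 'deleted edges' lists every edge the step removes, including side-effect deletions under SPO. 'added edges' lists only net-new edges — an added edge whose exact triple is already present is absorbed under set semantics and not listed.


step 1: rule r1; match: 0->6, 1->4, 2->1, 3->2, 4->5; deleted nodes 1, 4; deleted edges (4,1,l); (4,2,r); (6,4,l); (6,5,r); added nodes (none); added edges (6,2,r); (6,5,l); result: nodes: 2:c4, 5:c4, 6:app, 9:c1, 12:app, 13:c3, 14:app edges: (6,2,r); (6,5,l); (12,6,r); (12,9,l); (14,12,l); (14,13,r)
step 2: rule r1; match: 0->14, 1->12, 2->9, 3->6, 4->13; deleted nodes 9, 12; deleted edges (12,6,r); (12,9,l); (14,12,l); (14,13,r); added nodes (none); added edges (14,6,r); (14,13,l); result: nodes: 2:c4, 5:c4, 6:app, 13:c3, 14:app edges: (6,2,r); (6,5,l); (14,6,r); (14,13,l)
final:
nodes: 2:c4, 5:c4, 6:app, 13:c3, 14:app
edges: (6,2,r); (6,5,l); (14,6,r); (14,13,l)


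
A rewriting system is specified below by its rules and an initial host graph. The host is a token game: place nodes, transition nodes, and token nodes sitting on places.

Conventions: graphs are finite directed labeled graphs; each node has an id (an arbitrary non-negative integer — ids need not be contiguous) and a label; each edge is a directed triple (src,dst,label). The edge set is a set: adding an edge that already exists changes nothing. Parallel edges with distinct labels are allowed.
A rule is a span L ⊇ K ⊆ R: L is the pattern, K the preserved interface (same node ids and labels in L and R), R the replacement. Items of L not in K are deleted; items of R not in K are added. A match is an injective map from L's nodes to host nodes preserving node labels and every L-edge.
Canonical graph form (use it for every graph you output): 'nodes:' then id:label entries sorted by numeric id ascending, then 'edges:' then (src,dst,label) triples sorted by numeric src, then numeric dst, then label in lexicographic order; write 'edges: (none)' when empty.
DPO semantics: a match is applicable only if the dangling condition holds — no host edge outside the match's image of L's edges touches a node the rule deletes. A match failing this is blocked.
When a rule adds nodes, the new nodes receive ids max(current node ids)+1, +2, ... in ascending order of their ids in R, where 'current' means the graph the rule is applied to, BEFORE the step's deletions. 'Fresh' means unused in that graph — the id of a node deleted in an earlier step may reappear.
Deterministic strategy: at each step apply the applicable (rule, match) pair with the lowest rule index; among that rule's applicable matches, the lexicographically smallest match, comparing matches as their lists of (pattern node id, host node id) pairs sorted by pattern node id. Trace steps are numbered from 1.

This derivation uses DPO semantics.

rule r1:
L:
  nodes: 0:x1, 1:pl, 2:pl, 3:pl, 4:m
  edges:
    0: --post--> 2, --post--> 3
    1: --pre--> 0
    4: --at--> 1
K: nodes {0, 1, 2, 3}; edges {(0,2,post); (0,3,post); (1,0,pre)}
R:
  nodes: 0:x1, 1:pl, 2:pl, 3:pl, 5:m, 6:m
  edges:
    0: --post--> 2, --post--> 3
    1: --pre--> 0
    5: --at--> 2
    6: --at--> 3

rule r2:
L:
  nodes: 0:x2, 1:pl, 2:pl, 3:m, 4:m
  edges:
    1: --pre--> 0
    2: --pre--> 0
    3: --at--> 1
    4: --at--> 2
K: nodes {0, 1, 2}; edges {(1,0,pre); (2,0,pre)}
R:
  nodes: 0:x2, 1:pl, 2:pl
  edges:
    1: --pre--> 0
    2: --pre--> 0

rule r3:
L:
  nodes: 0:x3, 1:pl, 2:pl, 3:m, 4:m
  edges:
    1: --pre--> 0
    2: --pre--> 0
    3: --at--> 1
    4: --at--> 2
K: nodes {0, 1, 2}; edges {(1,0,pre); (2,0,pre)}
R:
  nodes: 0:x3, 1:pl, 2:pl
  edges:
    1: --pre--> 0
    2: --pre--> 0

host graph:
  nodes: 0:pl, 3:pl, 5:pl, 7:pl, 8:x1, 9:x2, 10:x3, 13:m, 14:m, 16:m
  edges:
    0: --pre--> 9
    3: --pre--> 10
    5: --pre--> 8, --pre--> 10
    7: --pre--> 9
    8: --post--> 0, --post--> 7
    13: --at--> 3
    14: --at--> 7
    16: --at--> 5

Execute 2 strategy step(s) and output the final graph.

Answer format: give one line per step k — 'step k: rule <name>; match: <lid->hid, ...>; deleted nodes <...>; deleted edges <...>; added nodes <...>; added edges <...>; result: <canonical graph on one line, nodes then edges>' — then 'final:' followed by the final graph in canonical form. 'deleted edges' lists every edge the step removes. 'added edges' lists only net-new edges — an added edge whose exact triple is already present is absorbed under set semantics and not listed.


step 1: rule r1; match: 0->8, 1->5, 2->0, 3->7, 4->16; deleted nodes 16; deleted edges (16,5,at); added nodes 17, 18; added edges (17,0,at); (18,7,at); result: nodes: 0:pl, 3:pl, 5:pl, 7:pl, 8:x1, 9:x2, 10:x3, 13:m, 14:m, 17:m, 18:m edges: (0,9,pre); (3,10,pre); (5,8,pre); (5,10,pre); (7,9,pre); (8,0,post); (8,7,post); (13,3,at); (14,7,at); (17,0,at); (18,7,at)
step 2: rule r2; match: 0->9, 1->0, 2->7, 3->17, 4->14; deleted nodes 14, 17; deleted edges (14,7,at); (17,0,at); added nodes (none); added edges (none); result: nodes: 0:pl, 3:pl, 5:pl, 7:pl, 8:x1, 9:x2, 10:x3, 13:m, 18:m edges: (0,9,pre); (3,10,pre); (5,8,pre); (5,10,pre); (7,9,pre); (8,0,post); (8,7,post); (13,3,at); (18,7,at)
final:
nodes: 0:pl, 3:pl, 5:pl, 7:pl, 8:x1, 9:x2, 10:x3, 13:m, 18:m
edges: (0,9,pre); (3,10,pre); (5,8,pre); (5,10,pre); (7,9,pre); (8,0,post); (8,7,post); (13,3,at); (18,7,at)
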